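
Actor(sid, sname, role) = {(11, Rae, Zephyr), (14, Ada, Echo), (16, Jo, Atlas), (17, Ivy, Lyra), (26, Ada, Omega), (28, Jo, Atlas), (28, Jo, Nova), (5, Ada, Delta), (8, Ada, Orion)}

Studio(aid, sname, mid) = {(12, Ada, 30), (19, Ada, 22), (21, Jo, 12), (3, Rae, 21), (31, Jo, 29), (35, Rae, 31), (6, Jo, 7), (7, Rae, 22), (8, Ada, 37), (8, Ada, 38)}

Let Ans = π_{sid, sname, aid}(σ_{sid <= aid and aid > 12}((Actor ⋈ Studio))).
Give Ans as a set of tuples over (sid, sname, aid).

Joining Actor and Studio on sname yields {(11, Rae, Zephyr, 3, 21), (11, Rae, Zephyr, 35, 31), (11, Rae, Zephyr, 7, 22), (14, Ada, Echo, 12, 30), (14, Ada, Echo, 19, 22), (14, Ada, Echo, 8, 37), (14, Ada, Echo, 8, 38), (16, Jo, Atlas, 21, 12), (16, Jo, Atlas, 31, 29), (16, Jo, Atlas, 6, 7), (26, Ada, Omega, 12, 30), (26, Ada, Omega, 19, 22), (26, Ada, Omega, 8, 37), (26, Ada, Omega, 8, 38), (28, Jo, Atlas, 21, 12), (28, Jo, Atlas, 31, 29), (28, Jo, Atlas, 6, 7), (28, Jo, Nova, 21, 12), (28, Jo, Nova, 31, 29), (28, Jo, Nova, 6, 7), (5, Ada, Delta, 12, 30), (5, Ada, Delta, 19, 22), (5, Ada, Delta, 8, 37), (5, Ada, Delta, 8, 38), (8, Ada, Orion, 12, 30), (8, Ada, Orion, 19, 22), (8, Ada, Orion, 8, 37), (8, Ada, Orion, 8, 38)}.
Selection sid <= aid and aid > 12: {(11, Rae, Zephyr, 35, 31), (14, Ada, Echo, 19, 22), (16, Jo, Atlas, 21, 12), (16, Jo, Atlas, 31, 29), (28, Jo, Atlas, 31, 29), (28, Jo, Nova, 31, 29), (5, Ada, Delta, 19, 22), (8, Ada, Orion, 19, 22)}
π[sid, sname, aid]: project onto (sid, sname, aid) (1 duplicate(s) eliminated) → {(11, Rae, 35), (14, Ada, 19), (16, Jo, 21), (16, Jo, 31), (28, Jo, 31), (5, Ada, 19), (8, Ada, 19)}

{(11, Rae, 35), (14, Ada, 19), (16, Jo, 21), (16, Jo, 31), (28, Jo, 31), (5, Ada, 19), (8, Ada, 19)}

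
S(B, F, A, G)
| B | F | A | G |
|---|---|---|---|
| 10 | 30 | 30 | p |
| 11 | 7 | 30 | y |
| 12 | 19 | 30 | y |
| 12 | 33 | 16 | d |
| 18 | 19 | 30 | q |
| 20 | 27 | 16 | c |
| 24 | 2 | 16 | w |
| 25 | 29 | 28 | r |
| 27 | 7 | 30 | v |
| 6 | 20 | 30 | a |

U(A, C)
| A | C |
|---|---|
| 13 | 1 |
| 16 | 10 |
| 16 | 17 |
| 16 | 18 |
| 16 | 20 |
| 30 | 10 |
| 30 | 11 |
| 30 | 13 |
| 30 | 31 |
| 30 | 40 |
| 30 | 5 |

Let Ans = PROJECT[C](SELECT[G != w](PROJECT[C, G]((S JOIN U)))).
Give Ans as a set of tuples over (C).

{10, 11, 13, 17, 18, 20, 31, 40, 5}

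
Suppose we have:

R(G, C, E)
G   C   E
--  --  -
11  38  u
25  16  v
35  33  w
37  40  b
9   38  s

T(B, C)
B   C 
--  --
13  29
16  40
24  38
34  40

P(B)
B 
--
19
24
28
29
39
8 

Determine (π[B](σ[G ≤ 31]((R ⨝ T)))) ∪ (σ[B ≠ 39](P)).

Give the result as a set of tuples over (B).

{19, 24, 28, 29, 8}

Joining R and T on C yields {(11, 38, u, 24), (37, 40, b, 16), (37, 40, b, 34), (9, 38, s, 24)}.
Selection G ≤ 31: {(11, 38, u, 24), (9, 38, s, 24)}
Projecting to B (1 duplicate(s) eliminated): {24}
Selection B ≠ 39: {19, 24, 28, 29, 8}
Taking the union: {19, 24, 28, 29, 8}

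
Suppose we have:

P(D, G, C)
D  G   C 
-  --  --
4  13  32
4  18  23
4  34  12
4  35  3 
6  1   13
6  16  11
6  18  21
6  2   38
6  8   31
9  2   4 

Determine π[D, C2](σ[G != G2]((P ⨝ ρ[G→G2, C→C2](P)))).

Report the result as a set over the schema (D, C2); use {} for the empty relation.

{(4, 12), (4, 23), (4, 3), (4, 32), (6, 11), (6, 13), (6, 21), (6, 31), (6, 38)}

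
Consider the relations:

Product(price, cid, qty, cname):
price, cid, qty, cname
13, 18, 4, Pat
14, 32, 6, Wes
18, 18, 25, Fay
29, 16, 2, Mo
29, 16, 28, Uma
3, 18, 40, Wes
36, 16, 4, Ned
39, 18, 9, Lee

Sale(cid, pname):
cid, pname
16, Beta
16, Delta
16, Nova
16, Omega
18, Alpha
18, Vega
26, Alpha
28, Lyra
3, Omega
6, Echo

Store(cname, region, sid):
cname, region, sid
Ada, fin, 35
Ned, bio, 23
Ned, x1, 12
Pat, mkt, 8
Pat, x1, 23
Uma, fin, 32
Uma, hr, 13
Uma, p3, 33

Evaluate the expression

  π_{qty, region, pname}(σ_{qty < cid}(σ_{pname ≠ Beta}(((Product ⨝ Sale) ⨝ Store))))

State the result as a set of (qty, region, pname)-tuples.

{(4, bio, Delta), (4, bio, Nova), (4, bio, Omega), (4, mkt, Alpha), (4, mkt, Vega), (4, x1, Alpha), (4, x1, Delta), (4, x1, Nova), (4, x1, Omega), (4, x1, Vega)}

Joining Product and Sale on cid yields {(13, 18, 4, Pat, Alpha), (13, 18, 4, Pat, Vega), (18, 18, 25, Fay, Alpha), (18, 18, 25, Fay, Vega), (29, 16, 2, Mo, Beta), (29, 16, 2, Mo, Delta), (29, 16, 2, Mo, Nova), (29, 16, 2, Mo, Omega), (29, 16, 28, Uma, Beta), (29, 16, 28, Uma, Delta), (29, 16, 28, Uma, Nova), (29, 16, 28, Uma, Omega), (3, 18, 40, Wes, Alpha), (3, 18, 40, Wes, Vega), (36, 16, 4, Ned, Beta), (36, 16, 4, Ned, Delta), (36, 16, 4, Ned, Nova), (36, 16, 4, Ned, Omega), (39, 18, 9, Lee, Alpha), (39, 18, 9, Lee, Vega)}.
Joining (Product ⨝ Sale) and Store on cname yields {(13, 18, 4, Pat, Alpha, mkt, 8), (13, 18, 4, Pat, Alpha, x1, 23), (13, 18, 4, Pat, Vega, mkt, 8), (13, 18, 4, Pat, Vega, x1, 23), (29, 16, 28, Uma, Beta, fin, 32), (29, 16, 28, Uma, Beta, hr, 13), (29, 16, 28, Uma, Beta, p3, 33), (29, 16, 28, Uma, Delta, fin, 32), (29, 16, 28, Uma, Delta, hr, 13), (29, 16, 28, Uma, Delta, p3, 33), (29, 16, 28, Uma, Nova, fin, 32), (29, 16, 28, Uma, Nova, hr, 13), (29, 16, 28, Uma, Nova, p3, 33), (29, 16, 28, Uma, Omega, fin, 32), (29, 16, 28, Uma, Omega, hr, 13), (29, 16, 28, Uma, Omega, p3, 33), (36, 16, 4, Ned, Beta, bio, 23), (36, 16, 4, Ned, Beta, x1, 12), (36, 16, 4, Ned, Delta, bio, 23), (36, 16, 4, Ned, Delta, x1, 12), (36, 16, 4, Ned, Nova, bio, 23), (36, 16, 4, Ned, Nova, x1, 12), (36, 16, 4, Ned, Omega, bio, 23), (36, 16, 4, Ned, Omega, x1, 12)}.
σ[pname ≠ Beta]: keep tuples satisfying pname ≠ Beta → {(13, 18, 4, Pat, Alpha, mkt, 8), (13, 18, 4, Pat, Alpha, x1, 23), (13, 18, 4, Pat, Vega, mkt, 8), (13, 18, 4, Pat, Vega, x1, 23), (29, 16, 28, Uma, Delta, fin, 32), (29, 16, 28, Uma, Delta, hr, 13), (29, 16, 28, Uma, Delta, p3, 33), (29, 16, 28, Uma, Nova, fin, 32), (29, 16, 28, Uma, Nova, hr, 13), (29, 16, 28, Uma, Nova, p3, 33), (29, 16, 28, Uma, Omega, fin, 32), (29, 16, 28, Uma, Omega, hr, 13), (29, 16, 28, Uma, Omega, p3, 33), (36, 16, 4, Ned, Delta, bio, 23), (36, 16, 4, Ned, Delta, x1, 12), (36, 16, 4, Ned, Nova, bio, 23), (36, 16, 4, Ned, Nova, x1, 12), (36, 16, 4, Ned, Omega, bio, 23), (36, 16, 4, Ned, Omega, x1, 12)}
σ[qty < cid]: keep tuples satisfying qty < cid → {(13, 18, 4, Pat, Alpha, mkt, 8), (13, 18, 4, Pat, Alpha, x1, 23), (13, 18, 4, Pat, Vega, mkt, 8), (13, 18, 4, Pat, Vega, x1, 23), (36, 16, 4, Ned, Delta, bio, 23), (36, 16, 4, Ned, Delta, x1, 12), (36, 16, 4, Ned, Nova, bio, 23), (36, 16, 4, Ned, Nova, x1, 12), (36, 16, 4, Ned, Omega, bio, 23), (36, 16, 4, Ned, Omega, x1, 12)}
Projecting to qty, region, pname: {(4, bio, Delta), (4, bio, Nova), (4, bio, Omega), (4, mkt, Alpha), (4, mkt, Vega), (4, x1, Alpha), (4, x1, Delta), (4, x1, Nova), (4, x1, Omega), (4, x1, Vega)}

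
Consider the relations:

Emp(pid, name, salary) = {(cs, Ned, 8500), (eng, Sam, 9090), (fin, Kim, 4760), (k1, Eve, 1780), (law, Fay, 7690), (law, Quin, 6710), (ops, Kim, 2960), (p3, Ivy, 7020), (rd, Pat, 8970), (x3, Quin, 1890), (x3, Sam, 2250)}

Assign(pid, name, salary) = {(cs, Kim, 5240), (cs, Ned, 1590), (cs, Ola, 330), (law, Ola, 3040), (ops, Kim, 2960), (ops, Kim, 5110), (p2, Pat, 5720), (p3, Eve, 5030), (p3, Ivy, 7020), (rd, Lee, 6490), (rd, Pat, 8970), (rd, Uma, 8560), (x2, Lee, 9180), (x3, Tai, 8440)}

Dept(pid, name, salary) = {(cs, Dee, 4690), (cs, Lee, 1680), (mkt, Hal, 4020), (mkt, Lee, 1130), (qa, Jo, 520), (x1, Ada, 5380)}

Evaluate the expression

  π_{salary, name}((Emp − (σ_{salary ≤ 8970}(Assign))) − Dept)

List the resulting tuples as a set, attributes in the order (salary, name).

{(1780, Eve), (1890, Quin), (2250, Sam), (4760, Kim), (6710, Quin), (7690, Fay), (8500, Ned), (9090, Sam)}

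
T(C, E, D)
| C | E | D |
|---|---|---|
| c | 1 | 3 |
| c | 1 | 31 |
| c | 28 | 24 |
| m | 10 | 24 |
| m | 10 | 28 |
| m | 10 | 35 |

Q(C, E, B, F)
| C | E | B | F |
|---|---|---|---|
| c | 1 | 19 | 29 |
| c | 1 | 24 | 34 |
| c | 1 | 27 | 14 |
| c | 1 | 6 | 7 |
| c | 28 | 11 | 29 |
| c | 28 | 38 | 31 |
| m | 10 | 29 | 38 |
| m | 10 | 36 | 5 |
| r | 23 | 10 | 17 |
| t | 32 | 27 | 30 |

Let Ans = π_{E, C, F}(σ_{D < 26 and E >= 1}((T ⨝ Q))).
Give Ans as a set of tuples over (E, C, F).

Joining T and Q on C, E yields {(c, 1, 3, 19, 29), (c, 1, 3, 24, 34), (c, 1, 3, 27, 14), (c, 1, 3, 6, 7), (c, 1, 31, 19, 29), (c, 1, 31, 24, 34), (c, 1, 31, 27, 14), (c, 1, 31, 6, 7), (c, 28, 24, 11, 29), (c, 28, 24, 38, 31), (m, 10, 24, 29, 38), (m, 10, 24, 36, 5), (m, 10, 28, 29, 38), (m, 10, 28, 36, 5), (m, 10, 35, 29, 38), (m, 10, 35, 36, 5)}.
Filtering on D < 26 and E >= 1 leaves {(c, 1, 3, 19, 29), (c, 1, 3, 24, 34), (c, 1, 3, 27, 14), (c, 1, 3, 6, 7), (c, 28, 24, 11, 29), (c, 28, 24, 38, 31), (m, 10, 24, 29, 38), (m, 10, 24, 36, 5)}.
Projecting to E, C, F: {(1, c, 14), (1, c, 29), (1, c, 34), (1, c, 7), (10, m, 38), (10, m, 5), (28, c, 29), (28, c, 31)}

{(1, c, 14), (1, c, 29), (1, c, 34), (1, c, 7), (10, m, 38), (10, m, 5), (28, c, 29), (28, c, 31)}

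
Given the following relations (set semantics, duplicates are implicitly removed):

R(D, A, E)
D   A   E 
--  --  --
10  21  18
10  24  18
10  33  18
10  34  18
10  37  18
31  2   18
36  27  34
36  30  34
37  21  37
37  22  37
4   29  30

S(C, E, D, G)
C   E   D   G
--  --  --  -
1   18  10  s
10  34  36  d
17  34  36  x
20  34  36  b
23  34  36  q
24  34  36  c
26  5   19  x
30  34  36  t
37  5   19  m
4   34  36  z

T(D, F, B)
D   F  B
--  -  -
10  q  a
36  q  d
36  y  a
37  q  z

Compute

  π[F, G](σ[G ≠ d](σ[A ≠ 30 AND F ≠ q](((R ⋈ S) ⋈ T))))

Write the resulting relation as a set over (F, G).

Natural join on D, E: {(10, 21, 18, 1, s), (10, 24, 18, 1, s), (10, 33, 18, 1, s), (10, 34, 18, 1, s), (10, 37, 18, 1, s), (36, 27, 34, 10, d), (36, 27, 34, 17, x), (36, 27, 34, 20, b), (36, 27, 34, 23, q), (36, 27, 34, 24, c), (36, 27, 34, 30, t), (36, 27, 34, 4, z), (36, 30, 34, 10, d), (36, 30, 34, 17, x), (36, 30, 34, 20, b), (36, 30, 34, 23, q), (36, 30, 34, 24, c), (36, 30, 34, 30, t), (36, 30, 34, 4, z)}
Natural join on D: {(10, 21, 18, 1, s, q, a), (10, 24, 18, 1, s, q, a), (10, 33, 18, 1, s, q, a), (10, 34, 18, 1, s, q, a), (10, 37, 18, 1, s, q, a), (36, 27, 34, 10, d, q, d), (36, 27, 34, 10, d, y, a), (36, 27, 34, 17, x, q, d), (36, 27, 34, 17, x, y, a), (36, 27, 34, 20, b, q, d), (36, 27, 34, 20, b, y, a), (36, 27, 34, 23, q, q, d), (36, 27, 34, 23, q, y, a), (36, 27, 34, 24, c, q, d), (36, 27, 34, 24, c, y, a), (36, 27, 34, 30, t, q, d), (36, 27, 34, 30, t, y, a), (36, 27, 34, 4, z, q, d), (36, 27, 34, 4, z, y, a), (36, 30, 34, 10, d, q, d), (36, 30, 34, 10, d, y, a), (36, 30, 34, 17, x, q, d), (36, 30, 34, 17, x, y, a), (36, 30, 34, 20, b, q, d), (36, 30, 34, 20, b, y, a), (36, 30, 34, 23, q, q, d), (36, 30, 34, 23, q, y, a), (36, 30, 34, 24, c, q, d), (36, 30, 34, 24, c, y, a), (36, 30, 34, 30, t, q, d), (36, 30, 34, 30, t, y, a), (36, 30, 34, 4, z, q, d), (36, 30, 34, 4, z, y, a)}
Selection A ≠ 30 AND F ≠ q: {(36, 27, 34, 10, d, y, a), (36, 27, 34, 17, x, y, a), (36, 27, 34, 20, b, y, a), (36, 27, 34, 23, q, y, a), (36, 27, 34, 24, c, y, a), (36, 27, 34, 30, t, y, a), (36, 27, 34, 4, z, y, a)}
Selection G ≠ d: {(36, 27, 34, 17, x, y, a), (36, 27, 34, 20, b, y, a), (36, 27, 34, 23, q, y, a), (36, 27, 34, 24, c, y, a), (36, 27, 34, 30, t, y, a), (36, 27, 34, 4, z, y, a)}
Projecting to F, G: {(y, b), (y, c), (y, q), (y, t), (y, x), (y, z)}

{(y, b), (y, c), (y, q), (y, t), (y, x), (y, z)}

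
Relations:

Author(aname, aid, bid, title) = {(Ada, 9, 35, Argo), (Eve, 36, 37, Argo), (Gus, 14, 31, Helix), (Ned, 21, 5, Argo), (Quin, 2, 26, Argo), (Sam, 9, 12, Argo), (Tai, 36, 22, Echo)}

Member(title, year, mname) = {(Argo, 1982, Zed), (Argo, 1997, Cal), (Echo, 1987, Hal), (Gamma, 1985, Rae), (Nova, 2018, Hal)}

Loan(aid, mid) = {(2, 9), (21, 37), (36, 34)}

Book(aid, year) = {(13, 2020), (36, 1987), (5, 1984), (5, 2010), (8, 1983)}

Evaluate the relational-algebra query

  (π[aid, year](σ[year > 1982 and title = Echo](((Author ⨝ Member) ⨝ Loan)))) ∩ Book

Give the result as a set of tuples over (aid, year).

{(36, 1987)}

Natural join on title: {(Ada, 9, 35, Argo, 1982, Zed), (Ada, 9, 35, Argo, 1997, Cal), (Eve, 36, 37, Argo, 1982, Zed), (Eve, 36, 37, Argo, 1997, Cal), (Ned, 21, 5, Argo, 1982, Zed), (Ned, 21, 5, Argo, 1997, Cal), (Quin, 2, 26, Argo, 1982, Zed), (Quin, 2, 26, Argo, 1997, Cal), (Sam, 9, 12, Argo, 1982, Zed), (Sam, 9, 12, Argo, 1997, Cal), (Tai, 36, 22, Echo, 1987, Hal)}
Natural join on aid: {(Eve, 36, 37, Argo, 1982, Zed, 34), (Eve, 36, 37, Argo, 1997, Cal, 34), (Ned, 21, 5, Argo, 1982, Zed, 37), (Ned, 21, 5, Argo, 1997, Cal, 37), (Quin, 2, 26, Argo, 1982, Zed, 9), (Quin, 2, 26, Argo, 1997, Cal, 9), (Tai, 36, 22, Echo, 1987, Hal, 34)}
Selection year > 1982 and title = Echo: {(Tai, 36, 22, Echo, 1987, Hal, 34)}
Keep only column(s) aid, year: {(36, 1987)}
Intersection: {(36, 1987)} with {(13, 2020), (36, 1987), (5, 1984), (5, 2010), (8, 1983)} → {(36, 1987)}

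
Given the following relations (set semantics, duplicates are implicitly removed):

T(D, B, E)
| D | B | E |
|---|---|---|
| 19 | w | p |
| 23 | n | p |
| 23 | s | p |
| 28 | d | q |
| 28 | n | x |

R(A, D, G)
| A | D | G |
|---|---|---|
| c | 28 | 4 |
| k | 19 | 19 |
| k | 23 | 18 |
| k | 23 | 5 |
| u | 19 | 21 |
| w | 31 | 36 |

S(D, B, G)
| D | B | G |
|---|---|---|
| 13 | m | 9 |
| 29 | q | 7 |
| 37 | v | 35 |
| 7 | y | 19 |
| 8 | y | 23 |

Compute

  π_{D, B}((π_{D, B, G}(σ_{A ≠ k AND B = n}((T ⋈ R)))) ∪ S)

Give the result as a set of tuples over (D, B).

{(13, m), (28, n), (29, q), (37, v), (7, y), (8, y)}

Natural join on D: {(19, w, p, k, 19), (19, w, p, u, 21), (23, n, p, k, 18), (23, n, p, k, 5), (23, s, p, k, 18), (23, s, p, k, 5), (28, d, q, c, 4), (28, n, x, c, 4)}
Apply σ_{A ≠ k AND B = n}; surviving tuples: {(28, n, x, c, 4)}
Keep only column(s) D, B, G: {(28, n, 4)}
Set union of the two operands is {(13, m, 9), (28, n, 4), (29, q, 7), (37, v, 35), (7, y, 19), (8, y, 23)}.
Keep only column(s) D, B: {(13, m), (28, n), (29, q), (37, v), (7, y), (8, y)}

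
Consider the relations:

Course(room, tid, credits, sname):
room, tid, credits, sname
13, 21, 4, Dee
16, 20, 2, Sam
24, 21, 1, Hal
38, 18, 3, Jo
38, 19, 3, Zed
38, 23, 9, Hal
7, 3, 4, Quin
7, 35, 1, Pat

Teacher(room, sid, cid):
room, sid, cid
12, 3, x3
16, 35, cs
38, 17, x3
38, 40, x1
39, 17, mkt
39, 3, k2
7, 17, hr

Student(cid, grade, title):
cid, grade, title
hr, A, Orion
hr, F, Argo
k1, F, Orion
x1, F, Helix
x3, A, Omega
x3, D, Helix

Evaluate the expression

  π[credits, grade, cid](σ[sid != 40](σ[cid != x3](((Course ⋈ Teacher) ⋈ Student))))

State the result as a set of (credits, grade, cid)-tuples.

{(1, A, hr), (1, F, hr), (4, A, hr), (4, F, hr)}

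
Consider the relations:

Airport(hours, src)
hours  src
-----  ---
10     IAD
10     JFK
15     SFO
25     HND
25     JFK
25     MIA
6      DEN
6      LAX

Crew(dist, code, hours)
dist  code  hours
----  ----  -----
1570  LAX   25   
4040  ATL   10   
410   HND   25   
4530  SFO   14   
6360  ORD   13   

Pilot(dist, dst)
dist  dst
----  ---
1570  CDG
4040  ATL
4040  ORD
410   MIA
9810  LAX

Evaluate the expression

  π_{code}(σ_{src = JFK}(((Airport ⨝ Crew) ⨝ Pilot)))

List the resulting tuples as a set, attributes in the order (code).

Joining Airport and Crew on hours yields {(10, IAD, 4040, ATL), (10, JFK, 4040, ATL), (25, HND, 1570, LAX), (25, HND, 410, HND), (25, JFK, 1570, LAX), (25, JFK, 410, HND), (25, MIA, 1570, LAX), (25, MIA, 410, HND)}.
Joining (Airport ⨝ Crew) and Pilot on dist yields {(10, IAD, 4040, ATL, ATL), (10, IAD, 4040, ATL, ORD), (10, JFK, 4040, ATL, ATL), (10, JFK, 4040, ATL, ORD), (25, HND, 1570, LAX, CDG), (25, HND, 410, HND, MIA), (25, JFK, 1570, LAX, CDG), (25, JFK, 410, HND, MIA), (25, MIA, 1570, LAX, CDG), (25, MIA, 410, HND, MIA)}.
Selection src = JFK: {(10, JFK, 4040, ATL, ATL), (10, JFK, 4040, ATL, ORD), (25, JFK, 1570, LAX, CDG), (25, JFK, 410, HND, MIA)}
π[code]: project onto (code) (1 duplicate(s) eliminated) → {ATL, HND, LAX}

{ATL, HND, LAX}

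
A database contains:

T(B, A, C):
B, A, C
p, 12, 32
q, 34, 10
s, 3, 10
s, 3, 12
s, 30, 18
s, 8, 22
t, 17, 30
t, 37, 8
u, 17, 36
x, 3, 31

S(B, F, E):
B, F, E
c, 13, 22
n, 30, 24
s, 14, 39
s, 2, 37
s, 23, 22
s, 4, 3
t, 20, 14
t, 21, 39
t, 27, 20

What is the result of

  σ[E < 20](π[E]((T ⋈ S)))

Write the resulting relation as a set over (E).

Natural join on B: {(s, 3, 10, 14, 39), (s, 3, 10, 2, 37), (s, 3, 10, 23, 22), (s, 3, 10, 4, 3), (s, 3, 12, 14, 39), (s, 3, 12, 2, 37), (s, 3, 12, 23, 22), (s, 3, 12, 4, 3), (s, 30, 18, 14, 39), (s, 30, 18, 2, 37), (s, 30, 18, 23, 22), (s, 30, 18, 4, 3), (s, 8, 22, 14, 39), (s, 8, 22, 2, 37), (s, 8, 22, 23, 22), (s, 8, 22, 4, 3), (t, 17, 30, 20, 14), (t, 17, 30, 21, 39), (t, 17, 30, 27, 20), (t, 37, 8, 20, 14), (t, 37, 8, 21, 39), (t, 37, 8, 27, 20)}
π_{E} gives {14, 20, 22, 3, 37, 39} (16 duplicate(s) eliminated).
Selection E < 20: {14, 3}

{14, 3}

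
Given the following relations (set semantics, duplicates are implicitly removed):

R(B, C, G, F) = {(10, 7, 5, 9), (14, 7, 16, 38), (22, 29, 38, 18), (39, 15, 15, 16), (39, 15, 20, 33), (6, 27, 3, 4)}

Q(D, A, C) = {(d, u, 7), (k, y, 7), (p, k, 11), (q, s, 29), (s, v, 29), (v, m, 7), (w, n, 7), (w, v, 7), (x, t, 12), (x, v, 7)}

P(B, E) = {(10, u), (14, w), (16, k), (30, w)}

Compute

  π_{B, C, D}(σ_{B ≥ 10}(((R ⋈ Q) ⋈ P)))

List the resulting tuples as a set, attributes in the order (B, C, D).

{(10, 7, d), (10, 7, k), (10, 7, v), (10, 7, w), (10, 7, x), (14, 7, d), (14, 7, k), (14, 7, v), (14, 7, w), (14, 7, x)}

Natural join on C: {(10, 7, 5, 9, d, u), (10, 7, 5, 9, k, y), (10, 7, 5, 9, v, m), (10, 7, 5, 9, w, n), (10, 7, 5, 9, w, v), (10, 7, 5, 9, x, v), (14, 7, 16, 38, d, u), (14, 7, 16, 38, k, y), (14, 7, 16, 38, v, m), (14, 7, 16, 38, w, n), (14, 7, 16, 38, w, v), (14, 7, 16, 38, x, v), (22, 29, 38, 18, q, s), (22, 29, 38, 18, s, v)}
Natural join on B: {(10, 7, 5, 9, d, u, u), (10, 7, 5, 9, k, y, u), (10, 7, 5, 9, v, m, u), (10, 7, 5, 9, w, n, u), (10, 7, 5, 9, w, v, u), (10, 7, 5, 9, x, v, u), (14, 7, 16, 38, d, u, w), (14, 7, 16, 38, k, y, w), (14, 7, 16, 38, v, m, w), (14, 7, 16, 38, w, n, w), (14, 7, 16, 38, w, v, w), (14, 7, 16, 38, x, v, w)}
σ[B ≥ 10]: keep tuples satisfying B ≥ 10 → {(10, 7, 5, 9, d, u, u), (10, 7, 5, 9, k, y, u), (10, 7, 5, 9, v, m, u), (10, 7, 5, 9, w, n, u), (10, 7, 5, 9, w, v, u), (10, 7, 5, 9, x, v, u), (14, 7, 16, 38, d, u, w), (14, 7, 16, 38, k, y, w), (14, 7, 16, 38, v, m, w), (14, 7, 16, 38, w, n, w), (14, 7, 16, 38, w, v, w), (14, 7, 16, 38, x, v, w)}
π_{B, C, D} gives {(10, 7, d), (10, 7, k), (10, 7, v), (10, 7, w), (10, 7, x), (14, 7, d), (14, 7, k), (14, 7, v), (14, 7, w), (14, 7, x)} (2 duplicate(s) eliminated).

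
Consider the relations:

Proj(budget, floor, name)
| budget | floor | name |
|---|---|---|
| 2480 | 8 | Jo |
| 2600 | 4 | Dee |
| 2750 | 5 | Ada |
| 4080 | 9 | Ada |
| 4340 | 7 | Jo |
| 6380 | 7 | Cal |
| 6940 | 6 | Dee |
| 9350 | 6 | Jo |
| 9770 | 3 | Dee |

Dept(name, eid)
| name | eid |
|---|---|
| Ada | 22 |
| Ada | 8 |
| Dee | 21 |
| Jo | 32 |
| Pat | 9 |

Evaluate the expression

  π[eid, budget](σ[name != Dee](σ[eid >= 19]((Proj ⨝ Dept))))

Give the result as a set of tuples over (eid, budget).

Natural join on name: {(2480, 8, Jo, 32), (2600, 4, Dee, 21), (2750, 5, Ada, 22), (2750, 5, Ada, 8), (4080, 9, Ada, 22), (4080, 9, Ada, 8), (4340, 7, Jo, 32), (6940, 6, Dee, 21), (9350, 6, Jo, 32), (9770, 3, Dee, 21)}
Selection eid >= 19: {(2480, 8, Jo, 32), (2600, 4, Dee, 21), (2750, 5, Ada, 22), (4080, 9, Ada, 22), (4340, 7, Jo, 32), (6940, 6, Dee, 21), (9350, 6, Jo, 32), (9770, 3, Dee, 21)}
Selection name != Dee: {(2480, 8, Jo, 32), (2750, 5, Ada, 22), (4080, 9, Ada, 22), (4340, 7, Jo, 32), (9350, 6, Jo, 32)}
Keep only column(s) eid, budget: {(22, 2750), (22, 4080), (32, 2480), (32, 4340), (32, 9350)}

{(22, 2750), (22, 4080), (32, 2480), (32, 4340), (32, 9350)}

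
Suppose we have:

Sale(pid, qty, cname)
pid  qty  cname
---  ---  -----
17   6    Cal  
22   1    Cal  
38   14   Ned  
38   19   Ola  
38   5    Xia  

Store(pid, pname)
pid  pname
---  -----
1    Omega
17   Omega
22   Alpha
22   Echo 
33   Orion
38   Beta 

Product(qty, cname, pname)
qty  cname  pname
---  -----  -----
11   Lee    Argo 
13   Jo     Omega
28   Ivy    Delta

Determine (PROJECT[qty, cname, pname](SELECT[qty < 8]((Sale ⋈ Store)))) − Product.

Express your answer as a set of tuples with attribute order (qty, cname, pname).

Sale ⋈ Store (natural join on pid): {(17, 6, Cal, Omega), (22, 1, Cal, Alpha), (22, 1, Cal, Echo), (38, 14, Ned, Beta), (38, 19, Ola, Beta), (38, 5, Xia, Beta)}
Apply σ_{qty < 8}; surviving tuples: {(17, 6, Cal, Omega), (22, 1, Cal, Alpha), (22, 1, Cal, Echo), (38, 5, Xia, Beta)}
Projecting to qty, cname, pname: {(1, Cal, Alpha), (1, Cal, Echo), (5, Xia, Beta), (6, Cal, Omega)}
Set difference of the two operands is {(1, Cal, Alpha), (1, Cal, Echo), (5, Xia, Beta), (6, Cal, Omega)}.

{(1, Cal, Alpha), (1, Cal, Echo), (5, Xia, Beta), (6, Cal, Omega)}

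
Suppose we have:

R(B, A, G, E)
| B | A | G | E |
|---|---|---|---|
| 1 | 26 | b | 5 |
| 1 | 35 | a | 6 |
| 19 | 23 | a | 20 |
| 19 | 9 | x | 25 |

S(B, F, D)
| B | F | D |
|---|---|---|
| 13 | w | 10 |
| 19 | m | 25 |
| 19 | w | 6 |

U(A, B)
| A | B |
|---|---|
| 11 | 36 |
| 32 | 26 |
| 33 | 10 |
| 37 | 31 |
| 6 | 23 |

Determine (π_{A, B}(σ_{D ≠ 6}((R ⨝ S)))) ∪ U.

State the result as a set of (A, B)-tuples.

R ⋈ S (natural join on B): {(19, 23, a, 20, m, 25), (19, 23, a, 20, w, 6), (19, 9, x, 25, m, 25), (19, 9, x, 25, w, 6)}
Apply σ_{D ≠ 6}; surviving tuples: {(19, 23, a, 20, m, 25), (19, 9, x, 25, m, 25)}
Projecting to A, B: {(23, 19), (9, 19)}
Taking the union: {(11, 36), (23, 19), (32, 26), (33, 10), (37, 31), (6, 23), (9, 19)}

{(11, 36), (23, 19), (32, 26), (33, 10), (37, 31), (6, 23), (9, 19)}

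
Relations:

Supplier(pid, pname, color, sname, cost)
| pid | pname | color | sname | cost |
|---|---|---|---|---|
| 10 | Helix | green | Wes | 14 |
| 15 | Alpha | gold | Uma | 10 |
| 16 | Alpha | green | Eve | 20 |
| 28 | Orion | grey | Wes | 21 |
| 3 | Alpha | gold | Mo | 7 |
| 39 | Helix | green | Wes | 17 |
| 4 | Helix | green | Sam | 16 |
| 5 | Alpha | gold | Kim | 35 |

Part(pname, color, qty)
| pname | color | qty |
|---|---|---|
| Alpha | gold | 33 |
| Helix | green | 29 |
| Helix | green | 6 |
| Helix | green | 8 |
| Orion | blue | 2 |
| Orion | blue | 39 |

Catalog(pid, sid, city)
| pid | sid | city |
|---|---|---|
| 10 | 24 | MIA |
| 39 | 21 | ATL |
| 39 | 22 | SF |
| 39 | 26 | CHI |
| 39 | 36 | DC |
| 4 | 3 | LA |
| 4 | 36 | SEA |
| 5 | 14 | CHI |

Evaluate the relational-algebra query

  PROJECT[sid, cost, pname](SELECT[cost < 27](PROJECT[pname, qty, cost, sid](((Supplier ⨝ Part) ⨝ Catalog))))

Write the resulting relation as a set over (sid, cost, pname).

{(21, 17, Helix), (22, 17, Helix), (24, 14, Helix), (26, 17, Helix), (3, 16, Helix), (36, 16, Helix), (36, 17, Helix)}

Natural join on pname, color: {(10, Helix, green, Wes, 14, 29), (10, Helix, green, Wes, 14, 6), (10, Helix, green, Wes, 14, 8), (15, Alpha, gold, Uma, 10, 33), (3, Alpha, gold, Mo, 7, 33), (39, Helix, green, Wes, 17, 29), (39, Helix, green, Wes, 17, 6), (39, Helix, green, Wes, 17, 8), (4, Helix, green, Sam, 16, 29), (4, Helix, green, Sam, 16, 6), (4, Helix, green, Sam, 16, 8), (5, Alpha, gold, Kim, 35, 33)}
Natural join on pid: {(10, Helix, green, Wes, 14, 29, 24, MIA), (10, Helix, green, Wes, 14, 6, 24, MIA), (10, Helix, green, Wes, 14, 8, 24, MIA), (39, Helix, green, Wes, 17, 29, 21, ATL), (39, Helix, green, Wes, 17, 29, 22, SF), (39, Helix, green, Wes, 17, 29, 26, CHI), (39, Helix, green, Wes, 17, 29, 36, DC), (39, Helix, green, Wes, 17, 6, 21, ATL), (39, Helix, green, Wes, 17, 6, 22, SF), (39, Helix, green, Wes, 17, 6, 26, CHI), (39, Helix, green, Wes, 17, 6, 36, DC), (39, Helix, green, Wes, 17, 8, 21, ATL), (39, Helix, green, Wes, 17, 8, 22, SF), (39, Helix, green, Wes, 17, 8, 26, CHI), (39, Helix, green, Wes, 17, 8, 36, DC), (4, Helix, green, Sam, 16, 29, 3, LA), (4, Helix, green, Sam, 16, 29, 36, SEA), (4, Helix, green, Sam, 16, 6, 3, LA), (4, Helix, green, Sam, 16, 6, 36, SEA), (4, Helix, green, Sam, 16, 8, 3, LA), (4, Helix, green, Sam, 16, 8, 36, SEA), (5, Alpha, gold, Kim, 35, 33, 14, CHI)}
π_{pname, qty, cost, sid} gives {(Alpha, 33, 35, 14), (Helix, 29, 14, 24), (Helix, 29, 16, 3), (Helix, 29, 16, 36), (Helix, 29, 17, 21), (Helix, 29, 17, 22), (Helix, 29, 17, 26), (Helix, 29, 17, 36), (Helix, 6, 14, 24), (Helix, 6, 16, 3), (Helix, 6, 16, 36), (Helix, 6, 17, 21), (Helix, 6, 17, 22), (Helix, 6, 17, 26), (Helix, 6, 17, 36), (Helix, 8, 14, 24), (Helix, 8, 16, 3), (Helix, 8, 16, 36), (Helix, 8, 17, 21), (Helix, 8, 17, 22), (Helix, 8, 17, 26), (Helix, 8, 17, 36)}.
σ[cost < 27]: keep tuples satisfying cost < 27 → {(Helix, 29, 14, 24), (Helix, 29, 16, 3), (Helix, 29, 16, 36), (Helix, 29, 17, 21), (Helix, 29, 17, 22), (Helix, 29, 17, 26), (Helix, 29, 17, 36), (Helix, 6, 14, 24), (Helix, 6, 16, 3), (Helix, 6, 16, 36), (Helix, 6, 17, 21), (Helix, 6, 17, 22), (Helix, 6, 17, 26), (Helix, 6, 17, 36), (Helix, 8, 14, 24), (Helix, 8, 16, 3), (Helix, 8, 16, 36), (Helix, 8, 17, 21), (Helix, 8, 17, 22), (Helix, 8, 17, 26), (Helix, 8, 17, 36)}
π_{sid, cost, pname} gives {(21, 17, Helix), (22, 17, Helix), (24, 14, Helix), (26, 17, Helix), (3, 16, Helix), (36, 16, Helix), (36, 17, Helix)} (14 duplicate(s) eliminated).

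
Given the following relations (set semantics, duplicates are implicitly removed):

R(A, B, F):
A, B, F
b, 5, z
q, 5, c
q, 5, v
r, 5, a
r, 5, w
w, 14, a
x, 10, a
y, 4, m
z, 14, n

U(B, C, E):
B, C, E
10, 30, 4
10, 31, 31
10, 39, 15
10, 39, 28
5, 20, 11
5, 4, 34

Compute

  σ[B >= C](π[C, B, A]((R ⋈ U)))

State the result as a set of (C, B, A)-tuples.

{(4, 5, b), (4, 5, q), (4, 5, r)}

Joining R and U on B yields {(b, 5, z, 20, 11), (b, 5, z, 4, 34), (q, 5, c, 20, 11), (q, 5, c, 4, 34), (q, 5, v, 20, 11), (q, 5, v, 4, 34), (r, 5, a, 20, 11), (r, 5, a, 4, 34), (r, 5, w, 20, 11), (r, 5, w, 4, 34), (x, 10, a, 30, 4), (x, 10, a, 31, 31), (x, 10, a, 39, 15), (x, 10, a, 39, 28)}.
π[C, B, A]: project onto (C, B, A) (5 duplicate(s) eliminated) → {(20, 5, b), (20, 5, q), (20, 5, r), (30, 10, x), (31, 10, x), (39, 10, x), (4, 5, b), (4, 5, q), (4, 5, r)}
σ[B >= C]: keep tuples satisfying B >= C → {(4, 5, b), (4, 5, q), (4, 5, r)}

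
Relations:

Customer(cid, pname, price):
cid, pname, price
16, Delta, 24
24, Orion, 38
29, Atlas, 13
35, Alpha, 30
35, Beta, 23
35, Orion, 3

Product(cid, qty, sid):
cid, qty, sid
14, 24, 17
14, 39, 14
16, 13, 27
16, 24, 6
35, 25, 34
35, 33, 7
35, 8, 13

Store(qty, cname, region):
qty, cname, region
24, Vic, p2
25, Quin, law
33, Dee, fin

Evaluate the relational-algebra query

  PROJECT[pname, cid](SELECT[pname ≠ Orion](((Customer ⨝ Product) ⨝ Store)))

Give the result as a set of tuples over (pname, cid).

Natural join on cid: {(16, Delta, 24, 13, 27), (16, Delta, 24, 24, 6), (35, Alpha, 30, 25, 34), (35, Alpha, 30, 33, 7), (35, Alpha, 30, 8, 13), (35, Beta, 23, 25, 34), (35, Beta, 23, 33, 7), (35, Beta, 23, 8, 13), (35, Orion, 3, 25, 34), (35, Orion, 3, 33, 7), (35, Orion, 3, 8, 13)}
Natural join on qty: {(16, Delta, 24, 24, 6, Vic, p2), (35, Alpha, 30, 25, 34, Quin, law), (35, Alpha, 30, 33, 7, Dee, fin), (35, Beta, 23, 25, 34, Quin, law), (35, Beta, 23, 33, 7, Dee, fin), (35, Orion, 3, 25, 34, Quin, law), (35, Orion, 3, 33, 7, Dee, fin)}
Apply σ_{pname ≠ Orion}; surviving tuples: {(16, Delta, 24, 24, 6, Vic, p2), (35, Alpha, 30, 25, 34, Quin, law), (35, Alpha, 30, 33, 7, Dee, fin), (35, Beta, 23, 25, 34, Quin, law), (35, Beta, 23, 33, 7, Dee, fin)}
π_{pname, cid} gives {(Alpha, 35), (Beta, 35), (Delta, 16)} (2 duplicate(s) eliminated).

{(Alpha, 35), (Beta, 35), (Delta, 16)}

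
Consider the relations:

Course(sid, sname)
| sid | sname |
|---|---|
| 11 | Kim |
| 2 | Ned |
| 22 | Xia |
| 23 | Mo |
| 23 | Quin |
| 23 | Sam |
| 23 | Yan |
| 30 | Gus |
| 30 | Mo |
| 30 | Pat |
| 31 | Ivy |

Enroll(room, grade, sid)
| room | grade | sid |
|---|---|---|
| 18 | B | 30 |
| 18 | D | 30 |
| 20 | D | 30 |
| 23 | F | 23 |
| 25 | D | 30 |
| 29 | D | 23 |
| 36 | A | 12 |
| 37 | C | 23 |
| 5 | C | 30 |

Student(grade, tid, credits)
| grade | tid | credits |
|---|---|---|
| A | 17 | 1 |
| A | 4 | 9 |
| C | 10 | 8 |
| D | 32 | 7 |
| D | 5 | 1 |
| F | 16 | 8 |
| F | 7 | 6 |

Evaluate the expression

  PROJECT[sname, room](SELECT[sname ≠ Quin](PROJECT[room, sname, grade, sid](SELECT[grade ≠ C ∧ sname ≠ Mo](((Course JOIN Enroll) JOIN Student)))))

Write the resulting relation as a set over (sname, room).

{(Gus, 18), (Gus, 20), (Gus, 25), (Pat, 18), (Pat, 20), (Pat, 25), (Sam, 23), (Sam, 29), (Yan, 23), (Yan, 29)}

Course ⋈ Enroll (natural join on sid): {(23, Mo, 23, F), (23, Mo, 29, D), (23, Mo, 37, C), (23, Quin, 23, F), (23, Quin, 29, D), (23, Quin, 37, C), (23, Sam, 23, F), (23, Sam, 29, D), (23, Sam, 37, C), (23, Yan, 23, F), (23, Yan, 29, D), (23, Yan, 37, C), (30, Gus, 18, B), (30, Gus, 18, D), (30, Gus, 20, D), (30, Gus, 25, D), (30, Gus, 5, C), (30, Mo, 18, B), (30, Mo, 18, D), (30, Mo, 20, D), (30, Mo, 25, D), (30, Mo, 5, C), (30, Pat, 18, B), (30, Pat, 18, D), (30, Pat, 20, D), (30, Pat, 25, D), (30, Pat, 5, C)}
(Course JOIN Enroll) ⋈ Student (natural join on grade): {(23, Mo, 23, F, 16, 8), (23, Mo, 23, F, 7, 6), (23, Mo, 29, D, 32, 7), (23, Mo, 29, D, 5, 1), (23, Mo, 37, C, 10, 8), (23, Quin, 23, F, 16, 8), (23, Quin, 23, F, 7, 6), (23, Quin, 29, D, 32, 7), (23, Quin, 29, D, 5, 1), (23, Quin, 37, C, 10, 8), (23, Sam, 23, F, 16, 8), (23, Sam, 23, F, 7, 6), (23, Sam, 29, D, 32, 7), (23, Sam, 29, D, 5, 1), (23, Sam, 37, C, 10, 8), (23, Yan, 23, F, 16, 8), (23, Yan, 23, F, 7, 6), (23, Yan, 29, D, 32, 7), (23, Yan, 29, D, 5, 1), (23, Yan, 37, C, 10, 8), (30, Gus, 18, D, 32, 7), (30, Gus, 18, D, 5, 1), (30, Gus, 20, D, 32, 7), (30, Gus, 20, D, 5, 1), (30, Gus, 25, D, 32, 7), (30, Gus, 25, D, 5, 1), (30, Gus, 5, C, 10, 8), (30, Mo, 18, D, 32, 7), (30, Mo, 18, D, 5, 1), (30, Mo, 20, D, 32, 7), (30, Mo, 20, D, 5, 1), (30, Mo, 25, D, 32, 7), (30, Mo, 25, D, 5, 1), (30, Mo, 5, C, 10, 8), (30, Pat, 18, D, 32, 7), (30, Pat, 18, D, 5, 1), (30, Pat, 20, D, 32, 7), (30, Pat, 20, D, 5, 1), (30, Pat, 25, D, 32, 7), (30, Pat, 25, D, 5, 1), (30, Pat, 5, C, 10, 8)}
Apply σ_{grade ≠ C ∧ sname ≠ Mo}; surviving tuples: {(23, Quin, 23, F, 16, 8), (23, Quin, 23, F, 7, 6), (23, Quin, 29, D, 32, 7), (23, Quin, 29, D, 5, 1), (23, Sam, 23, F, 16, 8), (23, Sam, 23, F, 7, 6), (23, Sam, 29, D, 32, 7), (23, Sam, 29, D, 5, 1), (23, Yan, 23, F, 16, 8), (23, Yan, 23, F, 7, 6), (23, Yan, 29, D, 32, 7), (23, Yan, 29, D, 5, 1), (30, Gus, 18, D, 32, 7), (30, Gus, 18, D, 5, 1), (30, Gus, 20, D, 32, 7), (30, Gus, 20, D, 5, 1), (30, Gus, 25, D, 32, 7), (30, Gus, 25, D, 5, 1), (30, Pat, 18, D, 32, 7), (30, Pat, 18, D, 5, 1), (30, Pat, 20, D, 32, 7), (30, Pat, 20, D, 5, 1), (30, Pat, 25, D, 32, 7), (30, Pat, 25, D, 5, 1)}
π_{room, sname, grade, sid} gives {(18, Gus, D, 30), (18, Pat, D, 30), (20, Gus, D, 30), (20, Pat, D, 30), (23, Quin, F, 23), (23, Sam, F, 23), (23, Yan, F, 23), (25, Gus, D, 30), (25, Pat, D, 30), (29, Quin, D, 23), (29, Sam, D, 23), (29, Yan, D, 23)} (12 duplicate(s) eliminated).
Apply σ_{sname ≠ Quin}; surviving tuples: {(18, Gus, D, 30), (18, Pat, D, 30), (20, Gus, D, 30), (20, Pat, D, 30), (23, Sam, F, 23), (23, Yan, F, 23), (25, Gus, D, 30), (25, Pat, D, 30), (29, Sam, D, 23), (29, Yan, D, 23)}
π_{sname, room} gives {(Gus, 18), (Gus, 20), (Gus, 25), (Pat, 18), (Pat, 20), (Pat, 25), (Sam, 23), (Sam, 29), (Yan, 23), (Yan, 29)}.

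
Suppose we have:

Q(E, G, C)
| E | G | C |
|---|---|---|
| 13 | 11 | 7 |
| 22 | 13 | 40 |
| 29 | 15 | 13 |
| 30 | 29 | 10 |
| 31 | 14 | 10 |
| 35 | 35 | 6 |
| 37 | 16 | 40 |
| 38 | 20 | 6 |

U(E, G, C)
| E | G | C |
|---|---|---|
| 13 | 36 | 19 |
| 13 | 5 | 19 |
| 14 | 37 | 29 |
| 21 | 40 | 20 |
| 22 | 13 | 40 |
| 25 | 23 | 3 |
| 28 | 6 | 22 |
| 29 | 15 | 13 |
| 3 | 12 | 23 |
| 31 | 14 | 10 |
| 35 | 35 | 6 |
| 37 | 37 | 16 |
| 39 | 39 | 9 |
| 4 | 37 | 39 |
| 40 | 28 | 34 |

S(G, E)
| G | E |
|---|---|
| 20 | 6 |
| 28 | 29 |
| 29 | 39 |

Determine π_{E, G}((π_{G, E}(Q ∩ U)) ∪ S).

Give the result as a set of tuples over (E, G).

{(22, 13), (29, 15), (29, 28), (31, 14), (35, 35), (39, 29), (6, 20)}

Intersection: {(13, 11, 7), (22, 13, 40), (29, 15, 13), (30, 29, 10), (31, 14, 10), (35, 35, 6), (37, 16, 40), (38, 20, 6)} with {(13, 36, 19), (13, 5, 19), (14, 37, 29), (21, 40, 20), (22, 13, 40), (25, 23, 3), (28, 6, 22), (29, 15, 13), (3, 12, 23), (31, 14, 10), (35, 35, 6), (37, 37, 16), (39, 39, 9), (4, 37, 39), (40, 28, 34)} → {(22, 13, 40), (29, 15, 13), (31, 14, 10), (35, 35, 6)}
π[G, E]: project onto (G, E) → {(13, 22), (14, 31), (15, 29), (35, 35)}
Union: {(13, 22), (14, 31), (15, 29), (35, 35)} with {(20, 6), (28, 29), (29, 39)} → {(13, 22), (14, 31), (15, 29), (20, 6), (28, 29), (29, 39), (35, 35)}
π[E, G]: project onto (E, G) → {(22, 13), (29, 15), (29, 28), (31, 14), (35, 35), (39, 29), (6, 20)}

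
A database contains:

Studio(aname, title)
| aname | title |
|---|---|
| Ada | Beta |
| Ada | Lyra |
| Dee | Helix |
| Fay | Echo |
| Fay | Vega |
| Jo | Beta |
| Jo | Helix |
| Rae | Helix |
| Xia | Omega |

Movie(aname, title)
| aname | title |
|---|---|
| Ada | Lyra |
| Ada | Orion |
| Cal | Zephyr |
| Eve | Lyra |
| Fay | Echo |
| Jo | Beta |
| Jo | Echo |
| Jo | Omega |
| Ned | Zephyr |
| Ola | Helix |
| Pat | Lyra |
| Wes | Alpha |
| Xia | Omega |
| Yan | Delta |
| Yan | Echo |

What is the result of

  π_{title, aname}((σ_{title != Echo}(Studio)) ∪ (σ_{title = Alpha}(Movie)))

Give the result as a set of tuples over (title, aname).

{(Alpha, Wes), (Beta, Ada), (Beta, Jo), (Helix, Dee), (Helix, Jo), (Helix, Rae), (Lyra, Ada), (Omega, Xia), (Vega, Fay)}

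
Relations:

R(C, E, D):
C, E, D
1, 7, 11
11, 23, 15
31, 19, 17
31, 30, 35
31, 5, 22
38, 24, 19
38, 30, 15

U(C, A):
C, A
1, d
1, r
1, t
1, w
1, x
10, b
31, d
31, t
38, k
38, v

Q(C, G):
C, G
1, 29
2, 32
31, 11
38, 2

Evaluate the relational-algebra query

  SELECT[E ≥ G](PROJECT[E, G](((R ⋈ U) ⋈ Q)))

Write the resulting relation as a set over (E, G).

R ⋈ U (natural join on C): {(1, 7, 11, d), (1, 7, 11, r), (1, 7, 11, t), (1, 7, 11, w), (1, 7, 11, x), (31, 19, 17, d), (31, 19, 17, t), (31, 30, 35, d), (31, 30, 35, t), (31, 5, 22, d), (31, 5, 22, t), (38, 24, 19, k), (38, 24, 19, v), (38, 30, 15, k), (38, 30, 15, v)}
(R ⋈ U) ⋈ Q (natural join on C): {(1, 7, 11, d, 29), (1, 7, 11, r, 29), (1, 7, 11, t, 29), (1, 7, 11, w, 29), (1, 7, 11, x, 29), (31, 19, 17, d, 11), (31, 19, 17, t, 11), (31, 30, 35, d, 11), (31, 30, 35, t, 11), (31, 5, 22, d, 11), (31, 5, 22, t, 11), (38, 24, 19, k, 2), (38, 24, 19, v, 2), (38, 30, 15, k, 2), (38, 30, 15, v, 2)}
Projecting to E, G (9 duplicate(s) eliminated): {(19, 11), (24, 2), (30, 11), (30, 2), (5, 11), (7, 29)}
Filtering on E ≥ G leaves {(19, 11), (24, 2), (30, 11), (30, 2)}.

{(19, 11), (24, 2), (30, 11), (30, 2)}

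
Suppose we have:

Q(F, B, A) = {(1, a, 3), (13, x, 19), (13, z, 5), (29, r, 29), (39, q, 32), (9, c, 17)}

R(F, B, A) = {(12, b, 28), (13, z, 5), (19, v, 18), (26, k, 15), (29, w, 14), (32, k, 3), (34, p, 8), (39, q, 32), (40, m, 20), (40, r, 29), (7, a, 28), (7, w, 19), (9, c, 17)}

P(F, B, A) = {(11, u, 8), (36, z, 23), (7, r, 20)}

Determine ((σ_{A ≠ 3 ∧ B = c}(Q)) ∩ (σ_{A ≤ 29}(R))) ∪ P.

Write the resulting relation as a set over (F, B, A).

Apply σ_{A ≠ 3 ∧ B = c}; surviving tuples: {(9, c, 17)}
Apply σ_{A ≤ 29}; surviving tuples: {(12, b, 28), (13, z, 5), (19, v, 18), (26, k, 15), (29, w, 14), (32, k, 3), (34, p, 8), (40, m, 20), (40, r, 29), (7, a, 28), (7, w, 19), (9, c, 17)}
Taking the intersection: {(9, c, 17)}
Taking the union: {(11, u, 8), (36, z, 23), (7, r, 20), (9, c, 17)}

{(11, u, 8), (36, z, 23), (7, r, 20), (9, c, 17)}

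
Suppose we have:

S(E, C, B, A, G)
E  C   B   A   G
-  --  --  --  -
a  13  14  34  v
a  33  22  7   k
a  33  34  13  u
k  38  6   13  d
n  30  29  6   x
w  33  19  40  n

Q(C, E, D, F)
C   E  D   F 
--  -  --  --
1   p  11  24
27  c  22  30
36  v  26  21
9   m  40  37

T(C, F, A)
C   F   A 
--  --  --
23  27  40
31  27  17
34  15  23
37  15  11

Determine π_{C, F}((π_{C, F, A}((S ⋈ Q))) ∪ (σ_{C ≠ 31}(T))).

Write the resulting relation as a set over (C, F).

{(23, 27), (34, 15), (37, 15)}

Joining S and Q on E, C yields {}.
Keep only column(s) C, F, A: {}
Selection C ≠ 31: {(23, 27, 40), (34, 15, 23), (37, 15, 11)}
Taking the union: {(23, 27, 40), (34, 15, 23), (37, 15, 11)}
Keep only column(s) C, F: {(23, 27), (34, 15), (37, 15)}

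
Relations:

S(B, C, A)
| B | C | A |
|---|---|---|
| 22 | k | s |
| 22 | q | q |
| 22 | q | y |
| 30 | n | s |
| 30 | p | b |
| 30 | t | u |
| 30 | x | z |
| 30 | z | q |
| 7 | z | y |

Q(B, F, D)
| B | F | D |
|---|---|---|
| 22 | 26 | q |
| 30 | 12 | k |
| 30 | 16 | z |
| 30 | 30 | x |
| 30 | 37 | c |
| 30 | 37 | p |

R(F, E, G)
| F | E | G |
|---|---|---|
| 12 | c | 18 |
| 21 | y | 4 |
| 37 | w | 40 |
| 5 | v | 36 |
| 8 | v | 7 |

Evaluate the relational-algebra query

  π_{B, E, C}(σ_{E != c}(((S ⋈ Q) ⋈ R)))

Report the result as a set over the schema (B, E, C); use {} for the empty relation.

{(30, w, n), (30, w, p), (30, w, t), (30, w, x), (30, w, z)}

Joining S and Q on B yields {(22, k, s, 26, q), (22, q, q, 26, q), (22, q, y, 26, q), (30, n, s, 12, k), (30, n, s, 16, z), (30, n, s, 30, x), (30, n, s, 37, c), (30, n, s, 37, p), (30, p, b, 12, k), (30, p, b, 16, z), (30, p, b, 30, x), (30, p, b, 37, c), (30, p, b, 37, p), (30, t, u, 12, k), (30, t, u, 16, z), (30, t, u, 30, x), (30, t, u, 37, c), (30, t, u, 37, p), (30, x, z, 12, k), (30, x, z, 16, z), (30, x, z, 30, x), (30, x, z, 37, c), (30, x, z, 37, p), (30, z, q, 12, k), (30, z, q, 16, z), (30, z, q, 30, x), (30, z, q, 37, c), (30, z, q, 37, p)}.
Joining (S ⋈ Q) and R on F yields {(30, n, s, 12, k, c, 18), (30, n, s, 37, c, w, 40), (30, n, s, 37, p, w, 40), (30, p, b, 12, k, c, 18), (30, p, b, 37, c, w, 40), (30, p, b, 37, p, w, 40), (30, t, u, 12, k, c, 18), (30, t, u, 37, c, w, 40), (30, t, u, 37, p, w, 40), (30, x, z, 12, k, c, 18), (30, x, z, 37, c, w, 40), (30, x, z, 37, p, w, 40), (30, z, q, 12, k, c, 18), (30, z, q, 37, c, w, 40), (30, z, q, 37, p, w, 40)}.
Selection E != c: {(30, n, s, 37, c, w, 40), (30, n, s, 37, p, w, 40), (30, p, b, 37, c, w, 40), (30, p, b, 37, p, w, 40), (30, t, u, 37, c, w, 40), (30, t, u, 37, p, w, 40), (30, x, z, 37, c, w, 40), (30, x, z, 37, p, w, 40), (30, z, q, 37, c, w, 40), (30, z, q, 37, p, w, 40)}
Projecting to B, E, C (5 duplicate(s) eliminated): {(30, w, n), (30, w, p), (30, w, t), (30, w, x), (30, w, z)}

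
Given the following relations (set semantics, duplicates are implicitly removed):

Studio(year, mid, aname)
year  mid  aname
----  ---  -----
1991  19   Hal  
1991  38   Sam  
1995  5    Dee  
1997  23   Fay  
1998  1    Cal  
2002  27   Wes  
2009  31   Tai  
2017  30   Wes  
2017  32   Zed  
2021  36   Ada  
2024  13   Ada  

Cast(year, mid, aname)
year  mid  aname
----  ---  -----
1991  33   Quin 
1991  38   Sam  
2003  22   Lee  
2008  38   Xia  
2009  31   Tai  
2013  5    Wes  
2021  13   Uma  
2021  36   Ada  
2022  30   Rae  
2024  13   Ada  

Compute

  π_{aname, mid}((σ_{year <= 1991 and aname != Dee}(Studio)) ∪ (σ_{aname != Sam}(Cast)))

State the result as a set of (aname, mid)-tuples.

Apply σ_{year <= 1991 and aname != Dee}; surviving tuples: {(1991, 19, Hal), (1991, 38, Sam)}
Apply σ_{aname != Sam}; surviving tuples: {(1991, 33, Quin), (2003, 22, Lee), (2008, 38, Xia), (2009, 31, Tai), (2013, 5, Wes), (2021, 13, Uma), (2021, 36, Ada), (2022, 30, Rae), (2024, 13, Ada)}
Set union of the two operands is {(1991, 19, Hal), (1991, 33, Quin), (1991, 38, Sam), (2003, 22, Lee), (2008, 38, Xia), (2009, 31, Tai), (2013, 5, Wes), (2021, 13, Uma), (2021, 36, Ada), (2022, 30, Rae), (2024, 13, Ada)}.
Keep only column(s) aname, mid: {(Ada, 13), (Ada, 36), (Hal, 19), (Lee, 22), (Quin, 33), (Rae, 30), (Sam, 38), (Tai, 31), (Uma, 13), (Wes, 5), (Xia, 38)}

{(Ada, 13), (Ada, 36), (Hal, 19), (Lee, 22), (Quin, 33), (Rae, 30), (Sam, 38), (Tai, 31), (Uma, 13), (Wes, 5), (Xia, 38)}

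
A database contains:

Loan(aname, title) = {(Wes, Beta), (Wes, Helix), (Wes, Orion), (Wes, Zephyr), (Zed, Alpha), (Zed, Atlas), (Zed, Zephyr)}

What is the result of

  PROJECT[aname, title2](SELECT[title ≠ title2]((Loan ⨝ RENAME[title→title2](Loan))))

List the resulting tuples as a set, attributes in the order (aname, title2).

{(Wes, Beta), (Wes, Helix), (Wes, Orion), (Wes, Zephyr), (Zed, Alpha), (Zed, Atlas), (Zed, Zephyr)}

ρ[title→title2]: schema becomes (aname, title2); tuples unchanged.
Natural join on aname: {(Wes, Beta, Beta), (Wes, Beta, Helix), (Wes, Beta, Orion), (Wes, Beta, Zephyr), (Wes, Helix, Beta), (Wes, Helix, Helix), (Wes, Helix, Orion), (Wes, Helix, Zephyr), (Wes, Orion, Beta), (Wes, Orion, Helix), (Wes, Orion, Orion), (Wes, Orion, Zephyr), (Wes, Zephyr, Beta), (Wes, Zephyr, Helix), (Wes, Zephyr, Orion), (Wes, Zephyr, Zephyr), (Zed, Alpha, Alpha), (Zed, Alpha, Atlas), (Zed, Alpha, Zephyr), (Zed, Atlas, Alpha), (Zed, Atlas, Atlas), (Zed, Atlas, Zephyr), (Zed, Zephyr, Alpha), (Zed, Zephyr, Atlas), (Zed, Zephyr, Zephyr)}
Selection title ≠ title2: {(Wes, Beta, Helix), (Wes, Beta, Orion), (Wes, Beta, Zephyr), (Wes, Helix, Beta), (Wes, Helix, Orion), (Wes, Helix, Zephyr), (Wes, Orion, Beta), (Wes, Orion, Helix), (Wes, Orion, Zephyr), (Wes, Zephyr, Beta), (Wes, Zephyr, Helix), (Wes, Zephyr, Orion), (Zed, Alpha, Atlas), (Zed, Alpha, Zephyr), (Zed, Atlas, Alpha), (Zed, Atlas, Zephyr), (Zed, Zephyr, Alpha), (Zed, Zephyr, Atlas)}
π[aname, title2]: project onto (aname, title2) (11 duplicate(s) eliminated) → {(Wes, Beta), (Wes, Helix), (Wes, Orion), (Wes, Zephyr), (Zed, Alpha), (Zed, Atlas), (Zed, Zephyr)}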